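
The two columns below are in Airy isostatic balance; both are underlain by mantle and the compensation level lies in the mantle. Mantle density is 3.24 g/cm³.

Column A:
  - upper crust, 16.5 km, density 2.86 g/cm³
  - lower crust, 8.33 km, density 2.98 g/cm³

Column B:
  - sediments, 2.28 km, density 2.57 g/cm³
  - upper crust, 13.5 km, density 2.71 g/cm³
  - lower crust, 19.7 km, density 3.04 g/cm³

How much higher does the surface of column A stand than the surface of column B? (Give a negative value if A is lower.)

−1.29 km

For any compensation level in the mantle, the mantle terms cancel and isostasy reduces to e = (Σt_A − Σt_B) − (Σ(ρt)_A − Σ(ρt)_B) / ρ_m.
Σt_A = 24.83 km; Σt_B = 35.48 km; Σ(ρt)_A = 72.0134; Σ(ρt)_B = 102.3326 (in km·g/cm³).
e = (24.83 − 35.48) − (72.0134 − 102.3326) / 3.24 = −1.29 km.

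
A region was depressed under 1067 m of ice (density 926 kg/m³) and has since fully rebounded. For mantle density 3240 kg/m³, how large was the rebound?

Removing the load lets mantle flow back in; uplift u satisfies ρ_ice t = ρ_m u.
u = t ρ_ice/ρ_m = 1067 m × 926/3240 = 305 m.

305 m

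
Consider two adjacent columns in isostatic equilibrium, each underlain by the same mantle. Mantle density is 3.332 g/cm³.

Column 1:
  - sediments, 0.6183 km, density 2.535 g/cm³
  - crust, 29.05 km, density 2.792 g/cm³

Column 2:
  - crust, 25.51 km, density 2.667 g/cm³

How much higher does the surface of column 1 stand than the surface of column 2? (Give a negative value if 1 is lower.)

−0.235 km

For any compensation level in the mantle, the mantle terms cancel and isostasy reduces to e = (Σt_1 − Σt_2) − (Σ(ρt)_1 − Σ(ρt)_2) / ρ_m.
Σt_1 = 29.6683 km; Σt_2 = 25.51 km; Σ(ρt)_1 = 82.6749905; Σ(ρt)_2 = 68.03517 (in km·g/cm³).
e = (29.6683 − 25.51) − (82.6749905 − 68.03517) / 3.332 = −0.235 km.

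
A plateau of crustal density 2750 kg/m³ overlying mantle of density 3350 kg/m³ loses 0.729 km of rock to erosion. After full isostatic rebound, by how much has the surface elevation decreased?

0.131 km

Rebound u = e ρ_c/ρ_m = 0.729 km × 2750/3350 = 0.5984 km.
Net surface drop = e − u = 0.729 km − 0.5984 km = e (ρ_m − ρ_c)/ρ_m = 0.131 km.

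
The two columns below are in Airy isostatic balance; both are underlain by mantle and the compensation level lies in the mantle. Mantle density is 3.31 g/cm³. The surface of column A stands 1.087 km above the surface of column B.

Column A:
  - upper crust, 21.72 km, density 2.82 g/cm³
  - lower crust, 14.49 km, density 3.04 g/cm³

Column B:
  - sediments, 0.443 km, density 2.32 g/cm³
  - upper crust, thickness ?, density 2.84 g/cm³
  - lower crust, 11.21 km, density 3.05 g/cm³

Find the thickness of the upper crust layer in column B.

16.2 km

Take the compensation level at the base of the deeper column (depth z_c below the surface of column A) and equate Σ ρ_i t_i down to z_c; mantle fills any gap and the z_c terms cancel.
Column A: 21.72×2.82 + 14.49×3.04 + (z_c − 36.21)×3.31
Column B: 1.087×0 + 0.443×2.32 + x×2.84 + 11.21×3.05 + (z_c − 1.087 − 11.653 − x)×3.31
The z_c×3.31 term appears on both sides and cancels. Collect the known terms of each column as K = Σ(ρt)_known − 3.31 × (depth of known layers): K_A = 105.3 − 3.31×36.21 = −14.5551; K_B = 35.21826 − 3.31×(1.087 + 11.653) = −6.95114.
Balance: K_A = K_B − x×(3.31 − 2.84), so x = (K_B − K_A)/(3.31 − 2.84) = 7.60396/0.47 = 16.2 km.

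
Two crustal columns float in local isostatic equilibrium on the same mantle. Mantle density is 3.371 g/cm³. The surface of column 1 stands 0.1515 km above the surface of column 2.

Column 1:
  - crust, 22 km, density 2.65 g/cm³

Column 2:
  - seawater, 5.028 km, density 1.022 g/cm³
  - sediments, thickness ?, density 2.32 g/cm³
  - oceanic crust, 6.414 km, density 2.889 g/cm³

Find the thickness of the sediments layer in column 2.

Take the compensation level at the base of the deeper column (depth z_c below the surface of column 1) and equate Σ ρ_i t_i down to z_c; mantle fills any gap and the z_c terms cancel.
Column 1: 22×2.65 + (z_c − 22)×3.371
Column 2: 0.1515×0 + 5.028×1.022 + x×2.32 + 6.414×2.889 + (z_c − 0.1515 − 11.442 − x)×3.371
The z_c×3.371 term appears on both sides and cancels. Collect the known terms of each column as K = Σ(ρt)_known − 3.371 × (depth of known layers): K_1 = 58.3 − 3.371×22 = −15.862; K_2 = 23.668662 − 3.371×(0.1515 + 11.442) = −15.4130265.
Balance: K_1 = K_2 − x×(3.371 − 2.32), so x = (K_2 − K_1)/(3.371 − 2.32) = 0.448973/1.051 = 0.427 km.

0.427 km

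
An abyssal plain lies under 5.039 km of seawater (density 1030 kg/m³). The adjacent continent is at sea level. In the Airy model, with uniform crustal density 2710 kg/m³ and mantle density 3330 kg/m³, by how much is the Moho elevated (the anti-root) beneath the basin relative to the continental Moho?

Balancing pressure at the compensation depth: replacing crust with seawater at the top is compensated by replacing crust with mantle at the base: d (ρ_c − ρ_w) = a (ρ_m − ρ_c).
a = d (ρ_c − ρ_w)/(ρ_m − ρ_c) = 5.039 km × 1680/620 = 13.7 km.

13.7 km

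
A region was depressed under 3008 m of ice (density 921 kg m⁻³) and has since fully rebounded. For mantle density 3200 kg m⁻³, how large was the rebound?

866 m

Removing the load lets mantle flow back in; uplift u satisfies ρ_ice t = ρ_m u.
u = t ρ_ice/ρ_m = 3008 m × 921/3200 = 866 m.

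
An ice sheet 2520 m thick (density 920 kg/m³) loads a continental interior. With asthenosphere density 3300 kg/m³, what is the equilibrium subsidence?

For local isostatic compensation: the ice load ρ_ice t is balanced by mantle displaced below, ρ_m s.
s = t ρ_ice / ρ_m = 2520 m × 920/3300 = 703 m.

703 m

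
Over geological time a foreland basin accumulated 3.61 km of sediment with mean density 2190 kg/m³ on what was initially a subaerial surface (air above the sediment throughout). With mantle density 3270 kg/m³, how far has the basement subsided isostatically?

2.42 km

Subaerial load: s = t ρ_sed / ρ_m = 3.61 km × 2190/3270 = 2.42 km.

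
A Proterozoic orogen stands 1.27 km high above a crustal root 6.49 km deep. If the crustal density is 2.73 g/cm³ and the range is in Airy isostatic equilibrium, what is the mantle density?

Airy balance: ρ_c h = (ρ_m − ρ_c) r → ρ_m = ρ_c (1 + h/r).
ρ_m = 2.73 × (1 + 1.27 km/6.49 km) = 3.26 g/cm³.

3.26 g/cm³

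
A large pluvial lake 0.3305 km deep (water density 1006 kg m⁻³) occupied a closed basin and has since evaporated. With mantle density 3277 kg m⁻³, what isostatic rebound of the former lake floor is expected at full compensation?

u = d ρ_w/ρ_m = 0.3305 km × 1006/3277 = 0.101 km.

0.101 km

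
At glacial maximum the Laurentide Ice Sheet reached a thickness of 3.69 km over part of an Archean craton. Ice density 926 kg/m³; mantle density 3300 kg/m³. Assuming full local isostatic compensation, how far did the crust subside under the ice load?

1.04 km

Balancing pressure at the compensation depth: the ice load ρ_ice t is balanced by mantle displaced below, ρ_m s.
s = t ρ_ice / ρ_m = 3.69 km × 926/3300 = 1.04 km.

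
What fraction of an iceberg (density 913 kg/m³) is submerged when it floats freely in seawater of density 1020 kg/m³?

0.895

Submerged fraction = ρ_obj/ρ_fluid = 913/1020 = 0.895.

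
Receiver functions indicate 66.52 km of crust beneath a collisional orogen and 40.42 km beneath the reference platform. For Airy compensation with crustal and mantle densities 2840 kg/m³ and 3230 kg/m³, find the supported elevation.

Excess crust Δ = 66.52 km − 40.42 km = 26.1 km, split between elevation h and root r with h + r = Δ.
Airy balance ρ_c h = (ρ_m − ρ_c) r gives r = h ρ_c/(ρ_m − ρ_c), so h (1 + ρ_c/(ρ_m − ρ_c)) = Δ, i.e. h = Δ (ρ_m − ρ_c)/ρ_m.
h = 26.1 km × 390/3230 = 3.15 km.

3.15 km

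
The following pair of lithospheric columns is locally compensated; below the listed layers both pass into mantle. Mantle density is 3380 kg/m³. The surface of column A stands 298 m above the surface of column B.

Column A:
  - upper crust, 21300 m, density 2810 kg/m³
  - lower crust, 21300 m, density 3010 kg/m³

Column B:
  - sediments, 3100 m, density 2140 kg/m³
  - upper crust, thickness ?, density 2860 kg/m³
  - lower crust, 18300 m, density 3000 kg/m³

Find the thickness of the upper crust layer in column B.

15800 m

Take the compensation level at the base of the deeper column (depth z_c below the surface of column A) and equate Σ ρ_i t_i down to z_c; mantle fills any gap and the z_c terms cancel.
Column A: 21300×2810 + 21300×3010 + (z_c − 42600)×3380
Column B: 298×0 + 3100×2140 + x×2860 + 18300×3000 + (z_c − 298 − 21400 − x)×3380
The z_c×3380 term appears on both sides and cancels. Collect the known terms of each column as K = Σ(ρt)_known − 3380 × (depth of known layers): K_A = 123966000 − 3380×42600 = −20022000; K_B = 61534000 − 3380×(298 + 21400) = −11805240.
Balance: K_A = K_B − x×(3380 − 2860), so x = (K_B − K_A)/(3380 − 2860) = 8216760/520 = 15800 m.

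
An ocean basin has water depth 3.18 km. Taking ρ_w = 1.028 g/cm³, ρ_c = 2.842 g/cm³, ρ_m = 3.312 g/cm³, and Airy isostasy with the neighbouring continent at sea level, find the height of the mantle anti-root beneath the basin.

12.3 km

In Airy isostatic equilibrium: replacing crust with seawater at the top is compensated by replacing crust with mantle at the base: d (ρ_c − ρ_w) = a (ρ_m − ρ_c).
a = d (ρ_c − ρ_w)/(ρ_m − ρ_c) = 3.18 km × 1.814/0.47 = 12.3 km.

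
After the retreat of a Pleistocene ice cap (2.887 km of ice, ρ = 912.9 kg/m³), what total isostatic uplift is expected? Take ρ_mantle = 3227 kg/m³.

Removing the load lets mantle flow back in; uplift u satisfies ρ_ice t = ρ_m u.
u = t ρ_ice/ρ_m = 2.887 km × 912.9/3227 = 0.817 km.

0.817 km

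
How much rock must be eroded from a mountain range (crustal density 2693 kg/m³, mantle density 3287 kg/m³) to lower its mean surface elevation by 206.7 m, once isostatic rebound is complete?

Net drop Δ = e − u = e − e ρ_c/ρ_m = e (ρ_m − ρ_c)/ρ_m.
e = Δ ρ_m/(ρ_m − ρ_c) = 206.7 m × 3287/594 = 1140 m.

1140 m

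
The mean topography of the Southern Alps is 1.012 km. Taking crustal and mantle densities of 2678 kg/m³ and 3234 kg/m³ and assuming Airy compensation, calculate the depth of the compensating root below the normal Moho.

Balancing pressure at the compensation depth: the weight of the topography is balanced by the buoyancy of the root, ρ_c h = (ρ_m − ρ_c) r.
r = h · ρ_c / (ρ_m − ρ_c) = 1.012 km × 2678 / (3234 − 2678) = 4.87 km.

4.87 km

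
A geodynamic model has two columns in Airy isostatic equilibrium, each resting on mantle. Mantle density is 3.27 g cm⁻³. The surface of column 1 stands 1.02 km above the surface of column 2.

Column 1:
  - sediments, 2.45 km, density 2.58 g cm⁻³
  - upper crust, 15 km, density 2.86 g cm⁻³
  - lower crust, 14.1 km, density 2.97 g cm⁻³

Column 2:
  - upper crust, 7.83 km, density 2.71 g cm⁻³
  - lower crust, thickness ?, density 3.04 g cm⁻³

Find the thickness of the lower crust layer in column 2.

Take the compensation level at the base of the deeper column (depth z_c below the surface of column 1) and equate Σ ρ_i t_i down to z_c; mantle fills any gap and the z_c terms cancel.
Column 1: 2.45×2.58 + 15×2.86 + 14.1×2.97 + (z_c − 31.55)×3.27
Column 2: 1.02×0 + 7.83×2.71 + x×3.04 + (z_c − 1.02 − 7.83 − x)×3.27
The z_c×3.27 term appears on both sides and cancels. Collect the known terms of each column as K = Σ(ρt)_known − 3.27 × (depth of known layers): K_1 = 91.098 − 3.27×31.55 = −12.0705; K_2 = 21.2193 − 3.27×(1.02 + 7.83) = −7.7202.
Balance: K_1 = K_2 − x×(3.27 − 3.04), so x = (K_2 − K_1)/(3.27 − 3.04) = 4.3503/0.23 = 18.9 km.

18.9 km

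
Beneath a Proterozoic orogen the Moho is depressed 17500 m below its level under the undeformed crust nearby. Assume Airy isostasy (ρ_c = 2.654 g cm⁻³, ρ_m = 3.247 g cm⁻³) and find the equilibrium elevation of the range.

3910 m

Equating mass per unit area of the two columns: ρ_c h = (ρ_m − ρ_c) r.
h = r (ρ_m − ρ_c) / ρ_c = 17500 m × (3.247 − 2.654) / 2.654 = 3910 m.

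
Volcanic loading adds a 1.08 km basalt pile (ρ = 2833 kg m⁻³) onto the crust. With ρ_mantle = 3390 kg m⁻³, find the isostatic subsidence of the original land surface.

Subaerial loading: s = t ρ_load / ρ_m.
s = 1.08 km × 2833/3390 = 0.903 km.

0.903 km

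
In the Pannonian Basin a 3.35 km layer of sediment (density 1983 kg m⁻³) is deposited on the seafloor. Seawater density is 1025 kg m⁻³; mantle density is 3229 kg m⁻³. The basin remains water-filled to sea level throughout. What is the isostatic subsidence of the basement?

Submarine loading: the sediment displaces seawater, and the subsidence is in turn flooded, so s (ρ_m − ρ_w) = t (ρ_sed − ρ_w).
s = 3.35 km × (1983 − 1025) / (3229 − 1025) = 1.46 km.

1.46 km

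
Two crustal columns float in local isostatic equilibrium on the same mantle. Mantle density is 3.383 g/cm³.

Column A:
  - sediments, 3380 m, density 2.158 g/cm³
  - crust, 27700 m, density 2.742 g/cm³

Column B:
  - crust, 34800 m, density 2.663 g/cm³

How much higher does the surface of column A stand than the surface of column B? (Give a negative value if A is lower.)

−934 m

For any compensation level in the mantle, the mantle terms cancel and isostasy reduces to e = (Σt_A − Σt_B) − (Σ(ρt)_A − Σ(ρt)_B) / ρ_m.
Σt_A = 31080 m; Σt_B = 34800 m; Σ(ρt)_A = 83247.44; Σ(ρt)_B = 92672.4 (in m·g/cm³).
e = (31080 − 34800) − (83247.44 − 92672.4) / 3.383 = −934 m.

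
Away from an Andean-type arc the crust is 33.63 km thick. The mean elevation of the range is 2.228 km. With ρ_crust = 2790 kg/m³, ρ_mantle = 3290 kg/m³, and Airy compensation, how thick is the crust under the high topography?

48.3 km

Root depth r = h ρ_c / (ρ_m − ρ_c) = 2.228 km × 2790 / 500 = 12.43 km.
Total thickness = T + h + r = 33.63 km + 2.228 km + 12.43 km = 48.3 km.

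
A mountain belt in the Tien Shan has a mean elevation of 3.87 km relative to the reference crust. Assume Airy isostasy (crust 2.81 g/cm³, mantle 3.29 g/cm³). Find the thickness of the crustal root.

Equating mass per unit area of the two columns: the weight of the topography is balanced by the buoyancy of the root, ρ_c h = (ρ_m − ρ_c) r.
r = h · ρ_c / (ρ_m − ρ_c) = 3.87 km × 2.81 / (3.29 − 2.81) = 22.7 km.

22.7 km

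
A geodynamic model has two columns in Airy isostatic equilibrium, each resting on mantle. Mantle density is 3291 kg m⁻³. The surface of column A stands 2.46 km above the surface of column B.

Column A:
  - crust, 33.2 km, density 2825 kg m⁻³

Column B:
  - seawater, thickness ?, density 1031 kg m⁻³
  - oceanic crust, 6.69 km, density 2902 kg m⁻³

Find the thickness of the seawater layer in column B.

Take the compensation level at the base of the deeper column (depth z_c below the surface of column A) and equate Σ ρ_i t_i down to z_c; mantle fills any gap and the z_c terms cancel.
Column A: 33.2×2825 + (z_c − 33.2)×3291
Column B: 2.46×0 + x×1031 + 6.69×2902 + (z_c − 2.46 − 6.69 − x)×3291
The z_c×3291 term appears on both sides and cancels. Collect the known terms of each column as K = Σ(ρt)_known − 3291 × (depth of known layers): K_A = 93790 − 3291×33.2 = −15471.2; K_B = 19414.38 − 3291×(2.46 + 6.69) = −10698.27.
Balance: K_A = K_B − x×(3291 − 1031), so x = (K_B − K_A)/(3291 − 1031) = 4772.93/2260 = 2.11 km.

2.11 km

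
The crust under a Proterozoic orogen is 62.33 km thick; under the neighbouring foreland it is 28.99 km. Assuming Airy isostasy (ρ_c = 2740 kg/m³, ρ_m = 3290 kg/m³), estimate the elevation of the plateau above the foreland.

Excess crust Δ = 62.33 km − 28.99 km = 33.34 km, split between elevation h and root r with h + r = Δ.
Airy balance ρ_c h = (ρ_m − ρ_c) r gives r = h ρ_c/(ρ_m − ρ_c), so h (1 + ρ_c/(ρ_m − ρ_c)) = Δ, i.e. h = Δ (ρ_m − ρ_c)/ρ_m.
h = 33.34 km × 550/3290 = 5.57 km.

5.57 km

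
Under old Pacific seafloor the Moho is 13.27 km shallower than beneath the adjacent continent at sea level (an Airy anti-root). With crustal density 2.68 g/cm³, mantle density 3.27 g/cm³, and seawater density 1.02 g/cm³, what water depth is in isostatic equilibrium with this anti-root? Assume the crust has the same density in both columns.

4.72 km

Replacing a thickness d of crust by seawater at the top must be balanced by replacing crust with mantle at the base: d (ρ_c − ρ_w) = a (ρ_m − ρ_c).
d = a (ρ_m − ρ_c)/(ρ_c − ρ_w) = 13.27 km × 0.59/1.66 = 4.72 km.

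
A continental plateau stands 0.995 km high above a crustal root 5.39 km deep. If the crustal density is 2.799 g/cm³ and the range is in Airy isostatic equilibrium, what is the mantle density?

Airy balance: ρ_c h = (ρ_m − ρ_c) r → ρ_m = ρ_c (1 + h/r).
ρ_m = 2.799 × (1 + 0.995 km/5.39 km) = 3.32 g/cm³.

3.32 g/cm³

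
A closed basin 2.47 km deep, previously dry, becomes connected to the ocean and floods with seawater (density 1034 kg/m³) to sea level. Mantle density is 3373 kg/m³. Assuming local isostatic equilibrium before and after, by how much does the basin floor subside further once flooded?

1.09 km

After flooding the water column is d + s deep. Its weight must equal the weight of mantle displaced by the extra subsidence s: (d + s) ρ_w = s ρ_m.
s = d ρ_w / (ρ_m − ρ_w) = 2.47 km × 1034/(3373 − 1034) = 1.09 km.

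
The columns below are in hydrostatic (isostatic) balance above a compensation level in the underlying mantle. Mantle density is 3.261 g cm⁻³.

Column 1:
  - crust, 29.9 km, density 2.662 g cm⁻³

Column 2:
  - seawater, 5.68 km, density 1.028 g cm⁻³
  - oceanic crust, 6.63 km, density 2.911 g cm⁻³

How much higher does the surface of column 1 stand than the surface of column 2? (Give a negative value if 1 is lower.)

For any compensation level in the mantle, the mantle terms cancel and isostasy reduces to e = (Σt_1 − Σt_2) − (Σ(ρt)_1 − Σ(ρt)_2) / ρ_m.
Σt_1 = 29.9 km; Σt_2 = 12.31 km; Σ(ρt)_1 = 79.5938; Σ(ρt)_2 = 25.13897 (in km·g cm⁻³).
e = (29.9 − 12.31) − (79.5938 − 25.13897) / 3.261 = 0.891 km.

0.891 km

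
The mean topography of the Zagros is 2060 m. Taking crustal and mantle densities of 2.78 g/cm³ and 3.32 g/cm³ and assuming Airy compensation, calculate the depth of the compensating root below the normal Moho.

10600 m

In Airy isostatic equilibrium: the weight of the topography is balanced by the buoyancy of the root, ρ_c h = (ρ_m − ρ_c) r.
r = h · ρ_c / (ρ_m − ρ_c) = 2060 m × 2.78 / (3.32 − 2.78) = 10600 m.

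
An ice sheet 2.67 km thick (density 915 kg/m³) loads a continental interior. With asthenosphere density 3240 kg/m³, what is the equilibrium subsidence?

0.754 km

In Airy isostatic equilibrium: the ice load ρ_ice t is balanced by mantle displaced below, ρ_m s.
s = t ρ_ice / ρ_m = 2.67 km × 915/3240 = 0.754 km.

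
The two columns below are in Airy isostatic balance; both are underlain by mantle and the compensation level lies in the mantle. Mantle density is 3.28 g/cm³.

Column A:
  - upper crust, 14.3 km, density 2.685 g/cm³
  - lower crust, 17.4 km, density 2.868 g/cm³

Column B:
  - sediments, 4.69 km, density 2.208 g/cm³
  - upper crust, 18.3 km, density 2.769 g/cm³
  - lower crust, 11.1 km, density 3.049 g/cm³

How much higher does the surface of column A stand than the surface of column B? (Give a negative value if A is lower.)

−0.386 km

For any compensation level in the mantle, the mantle terms cancel and isostasy reduces to e = (Σt_A − Σt_B) − (Σ(ρt)_A − Σ(ρt)_B) / ρ_m.
Σt_A = 31.7 km; Σt_B = 34.09 km; Σ(ρt)_A = 88.2987; Σ(ρt)_B = 94.87212 (in km·g/cm³).
e = (31.7 − 34.09) − (88.2987 − 94.87212) / 3.28 = −0.386 km.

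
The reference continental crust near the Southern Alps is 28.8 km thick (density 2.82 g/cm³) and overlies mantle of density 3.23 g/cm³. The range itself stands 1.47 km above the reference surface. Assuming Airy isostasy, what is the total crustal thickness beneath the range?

40.4 km

Root depth r = h ρ_c / (ρ_m − ρ_c) = 1.47 km × 2.82 / 0.41 = 10.11 km.
Total thickness = T + h + r = 28.8 km + 1.47 km + 10.11 km = 40.4 km.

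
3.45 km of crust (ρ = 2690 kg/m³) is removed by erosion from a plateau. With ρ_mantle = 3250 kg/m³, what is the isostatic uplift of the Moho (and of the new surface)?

Unloading: uplift u = e ρ_c/ρ_m = 3.45 km × 2690/3250 = 2.86 km.

2.86 km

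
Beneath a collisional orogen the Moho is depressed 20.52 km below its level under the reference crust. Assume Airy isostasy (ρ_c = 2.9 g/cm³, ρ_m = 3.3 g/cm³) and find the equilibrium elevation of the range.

2.83 km

By Archimedes' principle applied to the lithosphere: ρ_c h = (ρ_m − ρ_c) r.
h = r (ρ_m − ρ_c) / ρ_c = 20.52 km × (3.3 − 2.9) / 2.9 = 2.83 km.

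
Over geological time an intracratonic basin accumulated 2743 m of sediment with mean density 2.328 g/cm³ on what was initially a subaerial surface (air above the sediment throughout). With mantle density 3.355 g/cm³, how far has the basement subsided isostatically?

1900 m

Subaerial load: s = t ρ_sed / ρ_m = 2743 m × 2.328/3.355 = 1900 m.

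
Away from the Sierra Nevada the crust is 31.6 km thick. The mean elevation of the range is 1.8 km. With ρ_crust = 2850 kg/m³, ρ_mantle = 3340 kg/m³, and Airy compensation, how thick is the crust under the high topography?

43.9 km

Root depth r = h ρ_c / (ρ_m − ρ_c) = 1.8 km × 2850 / 490 = 10.47 km.
Total thickness = T + h + r = 31.6 km + 1.8 km + 10.47 km = 43.9 km.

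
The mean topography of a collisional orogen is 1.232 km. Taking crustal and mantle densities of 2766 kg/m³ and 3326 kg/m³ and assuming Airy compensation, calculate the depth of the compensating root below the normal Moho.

6.09 km

In Airy isostatic equilibrium: the weight of the topography is balanced by the buoyancy of the root, ρ_c h = (ρ_m − ρ_c) r.
r = h · ρ_c / (ρ_m − ρ_c) = 1.232 km × 2766 / (3326 − 2766) = 6.09 km.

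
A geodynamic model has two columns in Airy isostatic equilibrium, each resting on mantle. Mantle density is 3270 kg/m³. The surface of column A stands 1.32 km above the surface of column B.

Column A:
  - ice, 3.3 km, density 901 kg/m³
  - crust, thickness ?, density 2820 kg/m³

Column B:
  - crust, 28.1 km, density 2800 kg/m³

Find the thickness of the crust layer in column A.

Take the compensation level at the base of the deeper column (depth z_c below the surface of column A) and equate Σ ρ_i t_i down to z_c; mantle fills any gap and the z_c terms cancel.
Column A: 3.3×901 + x×2820 + (z_c − 3.3 − x)×3270
Column B: 1.32×0 + 28.1×2800 + (z_c − 1.32 − 28.1)×3270
The z_c×3270 term appears on both sides and cancels. Collect the known terms of each column as K = Σ(ρt)_known − 3270 × (depth of known layers): K_A = 2973.3 − 3270×3.3 = −7817.7; K_B = 78680 − 3270×(1.32 + 28.1) = −17523.4.
Balance: K_A − x×(3270 − 2820) = K_B, so x = (K_A − K_B)/(3270 − 2820) = 9705.7/450 = 21.6 km.

21.6 km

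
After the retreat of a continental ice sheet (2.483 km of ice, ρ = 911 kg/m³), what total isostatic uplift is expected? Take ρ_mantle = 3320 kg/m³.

0.681 km

Removing the load lets mantle flow back in; uplift u satisfies ρ_ice t = ρ_m u.
u = t ρ_ice/ρ_m = 2.483 km × 911/3320 = 0.681 km.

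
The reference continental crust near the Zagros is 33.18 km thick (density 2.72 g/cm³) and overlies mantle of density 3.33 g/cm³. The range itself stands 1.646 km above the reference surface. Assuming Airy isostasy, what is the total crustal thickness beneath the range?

Root depth r = h ρ_c / (ρ_m − ρ_c) = 1.646 km × 2.72 / 0.61 = 7.34 km.
Total thickness = T + h + r = 33.18 km + 1.646 km + 7.34 km = 42.2 km.

42.2 km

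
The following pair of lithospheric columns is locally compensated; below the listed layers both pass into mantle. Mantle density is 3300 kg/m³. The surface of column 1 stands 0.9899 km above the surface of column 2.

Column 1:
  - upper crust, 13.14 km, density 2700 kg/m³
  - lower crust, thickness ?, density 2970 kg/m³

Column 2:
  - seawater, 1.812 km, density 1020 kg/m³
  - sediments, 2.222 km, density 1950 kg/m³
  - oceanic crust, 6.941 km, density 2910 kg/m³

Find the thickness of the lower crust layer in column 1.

Take the compensation level at the base of the deeper column (depth z_c below the surface of column 1) and equate Σ ρ_i t_i down to z_c; mantle fills any gap and the z_c terms cancel.
Column 1: 13.14×2700 + x×2970 + (z_c − 13.14 − x)×3300
Column 2: 0.9899×0 + 1.812×1020 + 2.222×1950 + 6.941×2910 + (z_c − 0.9899 − 10.975)×3300
The z_c×3300 term appears on both sides and cancels. Collect the known terms of each column as K = Σ(ρt)_known − 3300 × (depth of known layers): K_1 = 35478 − 3300×13.14 = −7884; K_2 = 26379.45 − 3300×(0.9899 + 10.975) = −13104.72.
Balance: K_1 − x×(3300 − 2970) = K_2, so x = (K_1 − K_2)/(3300 − 2970) = 5220.72/330 = 15.8 km.

15.8 km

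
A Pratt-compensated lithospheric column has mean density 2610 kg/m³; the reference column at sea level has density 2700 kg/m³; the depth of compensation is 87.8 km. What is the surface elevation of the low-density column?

3.03 km

ρ_ref D = ρ (D + h) → h = D (ρ_ref − ρ)/ρ.
h = 87.8 km × (2700 − 2610)/2610 = 3.03 km.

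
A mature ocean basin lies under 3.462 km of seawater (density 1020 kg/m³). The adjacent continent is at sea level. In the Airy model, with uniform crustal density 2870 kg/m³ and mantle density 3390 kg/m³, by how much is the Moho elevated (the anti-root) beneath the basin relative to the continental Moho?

For local isostatic compensation: replacing crust with seawater at the top is compensated by replacing crust with mantle at the base: d (ρ_c − ρ_w) = a (ρ_m − ρ_c).
a = d (ρ_c − ρ_w)/(ρ_m − ρ_c) = 3.462 km × 1850/520 = 12.3 km.

12.3 km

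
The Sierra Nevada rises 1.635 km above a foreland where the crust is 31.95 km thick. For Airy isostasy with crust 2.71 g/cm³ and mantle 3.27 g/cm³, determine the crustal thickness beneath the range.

41.5 km

Root depth r = h ρ_c / (ρ_m − ρ_c) = 1.635 km × 2.71 / 0.56 = 7.912 km.
Total thickness = T + h + r = 31.95 km + 1.635 km + 7.912 km = 41.5 km.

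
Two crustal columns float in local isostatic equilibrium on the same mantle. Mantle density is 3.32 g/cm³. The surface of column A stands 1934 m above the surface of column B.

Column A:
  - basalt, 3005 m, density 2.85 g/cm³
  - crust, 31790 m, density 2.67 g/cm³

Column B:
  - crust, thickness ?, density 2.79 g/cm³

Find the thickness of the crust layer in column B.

29500 m

Take the compensation level at the base of the deeper column (depth z_c below the surface of column A) and equate Σ ρ_i t_i down to z_c; mantle fills any gap and the z_c terms cancel.
Column A: 3005×2.85 + 31790×2.67 + (z_c − 34795)×3.32
Column B: 1934×0 + x×2.79 + (z_c − 1934 − 0 − x)×3.32
The z_c×3.32 term appears on both sides and cancels. Collect the known terms of each column as K = Σ(ρt)_known − 3.32 × (depth of known layers): K_A = 93443.55 − 3.32×34795 = −22075.85; K_B = 0 − 3.32×(1934 + 0) = −6420.88.
Balance: K_A = K_B − x×(3.32 − 2.79), so x = (K_B − K_A)/(3.32 − 2.79) = 15655/0.53 = 29500 m.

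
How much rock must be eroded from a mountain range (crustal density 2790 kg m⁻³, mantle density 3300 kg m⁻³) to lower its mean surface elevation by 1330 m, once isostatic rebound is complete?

Net drop Δ = e − u = e − e ρ_c/ρ_m = e (ρ_m − ρ_c)/ρ_m.
e = Δ ρ_m/(ρ_m − ρ_c) = 1330 m × 3300/510 = 8610 m.

8610 m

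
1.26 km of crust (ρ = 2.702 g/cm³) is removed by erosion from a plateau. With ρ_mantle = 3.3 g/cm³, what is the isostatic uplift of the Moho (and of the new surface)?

Unloading: uplift u = e ρ_c/ρ_m = 1.26 km × 2.702/3.3 = 1.03 km.

1.03 km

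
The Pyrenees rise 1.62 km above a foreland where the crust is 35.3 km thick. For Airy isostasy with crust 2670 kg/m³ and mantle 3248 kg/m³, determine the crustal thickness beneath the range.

Root depth r = h ρ_c / (ρ_m − ρ_c) = 1.62 km × 2670 / 578 = 7.483 km.
Total thickness = T + h + r = 35.3 km + 1.62 km + 7.483 km = 44.4 km.

44.4 km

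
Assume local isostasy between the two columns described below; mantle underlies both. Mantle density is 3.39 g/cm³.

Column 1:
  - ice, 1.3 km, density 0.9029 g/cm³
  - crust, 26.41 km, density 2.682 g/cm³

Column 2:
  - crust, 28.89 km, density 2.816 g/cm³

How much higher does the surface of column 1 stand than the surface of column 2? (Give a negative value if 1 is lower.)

For any compensation level in the mantle, the mantle terms cancel and isostasy reduces to e = (Σt_1 − Σt_2) − (Σ(ρt)_1 − Σ(ρt)_2) / ρ_m.
Σt_1 = 27.71 km; Σt_2 = 28.89 km; Σ(ρt)_1 = 72.00539; Σ(ρt)_2 = 81.35424 (in km·g/cm³).
e = (27.71 − 28.89) − (72.00539 − 81.35424) / 3.39 = 1.58 km.

1.58 km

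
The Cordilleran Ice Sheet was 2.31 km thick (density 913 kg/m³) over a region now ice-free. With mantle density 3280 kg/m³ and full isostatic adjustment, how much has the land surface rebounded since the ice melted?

0.643 km

Removing the load lets mantle flow back in; uplift u satisfies ρ_ice t = ρ_m u.
u = t ρ_ice/ρ_m = 2.31 km × 913/3280 = 0.643 km.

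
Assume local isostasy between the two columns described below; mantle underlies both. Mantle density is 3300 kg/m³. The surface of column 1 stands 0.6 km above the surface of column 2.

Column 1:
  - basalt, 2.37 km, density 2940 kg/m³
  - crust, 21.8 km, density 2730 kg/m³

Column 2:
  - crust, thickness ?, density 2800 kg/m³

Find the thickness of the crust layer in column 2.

22.6 km

Take the compensation level at the base of the deeper column (depth z_c below the surface of column 1) and equate Σ ρ_i t_i down to z_c; mantle fills any gap and the z_c terms cancel.
Column 1: 2.37×2940 + 21.8×2730 + (z_c − 24.17)×3300
Column 2: 0.6×0 + x×2800 + (z_c − 0.6 − 0 − x)×3300
The z_c×3300 term appears on both sides and cancels. Collect the known terms of each column as K = Σ(ρt)_known − 3300 × (depth of known layers): K_1 = 66481.8 − 3300×24.17 = −13279.2; K_2 = 0 − 3300×(0.6 + 0) = −1980.
Balance: K_1 = K_2 − x×(3300 − 2800), so x = (K_2 − K_1)/(3300 − 2800) = 11299.2/500 = 22.6 km.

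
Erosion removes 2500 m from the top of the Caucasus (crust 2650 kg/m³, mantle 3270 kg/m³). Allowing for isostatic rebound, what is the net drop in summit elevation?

474 m

Rebound u = e ρ_c/ρ_m = 2500 m × 2650/3270 = 2026 m.
Net surface drop = e − u = 2500 m − 2026 m = e (ρ_m − ρ_c)/ρ_m = 474 m.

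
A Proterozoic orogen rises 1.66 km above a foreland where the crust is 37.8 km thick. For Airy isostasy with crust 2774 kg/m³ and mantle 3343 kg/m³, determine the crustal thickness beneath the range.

Root depth r = h ρ_c / (ρ_m − ρ_c) = 1.66 km × 2774 / 569 = 8.093 km.
Total thickness = T + h + r = 37.8 km + 1.66 km + 8.093 km = 47.6 km.

47.6 km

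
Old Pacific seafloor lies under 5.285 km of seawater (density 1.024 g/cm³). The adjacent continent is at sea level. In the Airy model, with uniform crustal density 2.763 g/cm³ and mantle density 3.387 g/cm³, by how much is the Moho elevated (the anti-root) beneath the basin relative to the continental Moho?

Equating mass per unit area of the two columns: replacing crust with seawater at the top is compensated by replacing crust with mantle at the base: d (ρ_c − ρ_w) = a (ρ_m − ρ_c).
a = d (ρ_c − ρ_w)/(ρ_m − ρ_c) = 5.285 km × 1.739/0.624 = 14.7 km.

14.7 km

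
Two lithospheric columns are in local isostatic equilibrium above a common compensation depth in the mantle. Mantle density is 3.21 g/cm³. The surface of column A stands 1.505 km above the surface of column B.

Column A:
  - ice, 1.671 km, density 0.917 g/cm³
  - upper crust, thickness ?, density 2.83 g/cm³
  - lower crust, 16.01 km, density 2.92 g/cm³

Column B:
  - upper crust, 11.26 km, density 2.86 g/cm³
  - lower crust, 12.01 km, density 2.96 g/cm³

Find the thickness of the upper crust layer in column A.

Take the compensation level at the base of the deeper column (depth z_c below the surface of column A) and equate Σ ρ_i t_i down to z_c; mantle fills any gap and the z_c terms cancel.
Column A: 1.671×0.917 + x×2.83 + 16.01×2.92 + (z_c − 17.681 − x)×3.21
Column B: 1.505×0 + 11.26×2.86 + 12.01×2.96 + (z_c − 1.505 − 23.27)×3.21
The z_c×3.21 term appears on both sides and cancels. Collect the known terms of each column as K = Σ(ρt)_known − 3.21 × (depth of known layers): K_A = 48.281507 − 3.21×17.681 = −8.474503; K_B = 67.7532 − 3.21×(1.505 + 23.27) = −11.77455.
Balance: K_A − x×(3.21 − 2.83) = K_B, so x = (K_A − K_B)/(3.21 − 2.83) = 3.30005/0.38 = 8.68 km.

8.68 km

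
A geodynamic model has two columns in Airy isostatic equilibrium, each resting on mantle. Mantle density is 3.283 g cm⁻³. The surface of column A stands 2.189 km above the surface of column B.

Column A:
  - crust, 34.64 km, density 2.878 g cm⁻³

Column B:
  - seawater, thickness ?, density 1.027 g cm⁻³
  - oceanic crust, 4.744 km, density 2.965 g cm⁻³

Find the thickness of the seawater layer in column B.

Take the compensation level at the base of the deeper column (depth z_c below the surface of column A) and equate Σ ρ_i t_i down to z_c; mantle fills any gap and the z_c terms cancel.
Column A: 34.64×2.878 + (z_c − 34.64)×3.283
Column B: 2.189×0 + x×1.027 + 4.744×2.965 + (z_c − 2.189 − 4.744 − x)×3.283
The z_c×3.283 term appears on both sides and cancels. Collect the known terms of each column as K = Σ(ρt)_known − 3.283 × (depth of known layers): K_A = 99.69392 − 3.283×34.64 = −14.0292; K_B = 14.06596 − 3.283×(2.189 + 4.744) = −8.695079.
Balance: K_A = K_B − x×(3.283 − 1.027), so x = (K_B − K_A)/(3.283 − 1.027) = 5.33412/2.256 = 2.36 km.

2.36 km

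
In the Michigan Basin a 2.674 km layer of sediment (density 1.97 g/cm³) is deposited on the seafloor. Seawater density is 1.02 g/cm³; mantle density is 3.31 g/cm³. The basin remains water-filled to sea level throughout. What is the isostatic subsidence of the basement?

Submarine loading: the sediment displaces seawater, and the subsidence is in turn flooded, so s (ρ_m − ρ_w) = t (ρ_sed − ρ_w).
s = 2.674 km × (1.97 − 1.02) / (3.31 − 1.02) = 1.11 km.

1.11 km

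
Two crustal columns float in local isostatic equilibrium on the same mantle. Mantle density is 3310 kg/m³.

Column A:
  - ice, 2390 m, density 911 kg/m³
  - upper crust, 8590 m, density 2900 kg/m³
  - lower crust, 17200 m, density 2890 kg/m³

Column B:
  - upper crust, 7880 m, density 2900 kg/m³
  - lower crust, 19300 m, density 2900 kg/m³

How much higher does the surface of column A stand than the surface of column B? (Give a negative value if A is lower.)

1610 m

For any compensation level in the mantle, the mantle terms cancel and isostasy reduces to e = (Σt_A − Σt_B) − (Σ(ρt)_A − Σ(ρt)_B) / ρ_m.
Σt_A = 28180 m; Σt_B = 27180 m; Σ(ρt)_A = 76796290; Σ(ρt)_B = 78822000 (in m·kg/m³).
e = (28180 − 27180) − (76796290 − 78822000) / 3310 = 1610 m.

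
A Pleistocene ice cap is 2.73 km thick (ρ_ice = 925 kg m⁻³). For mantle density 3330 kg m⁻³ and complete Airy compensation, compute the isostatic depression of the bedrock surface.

In Airy isostatic equilibrium: the ice load ρ_ice t is balanced by mantle displaced below, ρ_m s.
s = t ρ_ice / ρ_m = 2.73 km × 925/3330 = 0.758 km.

0.758 km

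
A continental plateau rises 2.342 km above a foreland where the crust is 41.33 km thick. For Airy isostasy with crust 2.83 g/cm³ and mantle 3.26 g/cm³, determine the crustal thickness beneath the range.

59.1 km

Root depth r = h ρ_c / (ρ_m − ρ_c) = 2.342 km × 2.83 / 0.43 = 15.41 km.
Total thickness = T + h + r = 41.33 km + 2.342 km + 15.41 km = 59.1 km.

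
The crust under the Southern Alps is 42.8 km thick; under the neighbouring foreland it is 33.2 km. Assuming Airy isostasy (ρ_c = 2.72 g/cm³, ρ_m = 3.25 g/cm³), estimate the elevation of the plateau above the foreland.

Excess crust Δ = 42.8 km − 33.2 km = 9.6 km, split between elevation h and root r with h + r = Δ.
Airy balance ρ_c h = (ρ_m − ρ_c) r gives r = h ρ_c/(ρ_m − ρ_c), so h (1 + ρ_c/(ρ_m − ρ_c)) = Δ, i.e. h = Δ (ρ_m − ρ_c)/ρ_m.
h = 9.6 km × 0.53/3.25 = 1.57 km.

1.57 km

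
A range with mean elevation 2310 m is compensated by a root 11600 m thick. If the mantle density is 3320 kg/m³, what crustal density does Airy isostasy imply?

2770 kg/m³

ρ_c h = (ρ_m − ρ_c) r → ρ_c (h + r) = ρ_m r → ρ_c = ρ_m r / (h + r).
ρ_c = 3320 × 11600 m / (2310 m + 11600 m) = 2770 kg/m³.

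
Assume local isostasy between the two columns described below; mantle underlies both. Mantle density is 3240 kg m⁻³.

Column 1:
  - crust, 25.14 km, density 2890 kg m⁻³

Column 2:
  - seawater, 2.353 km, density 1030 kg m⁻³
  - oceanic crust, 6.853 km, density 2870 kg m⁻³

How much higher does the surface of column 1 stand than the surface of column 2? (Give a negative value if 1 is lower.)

For any compensation level in the mantle, the mantle terms cancel and isostasy reduces to e = (Σt_1 − Σt_2) − (Σ(ρt)_1 − Σ(ρt)_2) / ρ_m.
Σt_1 = 25.14 km; Σt_2 = 9.206 km; Σ(ρt)_1 = 72654.6; Σ(ρt)_2 = 22091.7 (in km·kg m⁻³).
e = (25.14 − 9.206) − (72654.6 − 22091.7) / 3240 = 0.328 km.

0.328 km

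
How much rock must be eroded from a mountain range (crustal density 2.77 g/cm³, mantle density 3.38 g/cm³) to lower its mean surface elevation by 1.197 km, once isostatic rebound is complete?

6.63 km

Net drop Δ = e − u = e − e ρ_c/ρ_m = e (ρ_m − ρ_c)/ρ_m.
e = Δ ρ_m/(ρ_m − ρ_c) = 1.197 km × 3.38/0.61 = 6.63 km.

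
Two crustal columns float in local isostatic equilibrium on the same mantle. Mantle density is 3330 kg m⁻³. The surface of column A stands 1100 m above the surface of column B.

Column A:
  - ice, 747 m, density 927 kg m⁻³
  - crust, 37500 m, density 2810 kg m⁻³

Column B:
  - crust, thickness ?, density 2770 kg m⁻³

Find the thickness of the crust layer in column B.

Take the compensation level at the base of the deeper column (depth z_c below the surface of column A) and equate Σ ρ_i t_i down to z_c; mantle fills any gap and the z_c terms cancel.
Column A: 747×927 + 37500×2810 + (z_c − 38247)×3330
Column B: 1100×0 + x×2770 + (z_c − 1100 − 0 − x)×3330
The z_c×3330 term appears on both sides and cancels. Collect the known terms of each column as K = Σ(ρt)_known − 3330 × (depth of known layers): K_A = 106067469 − 3330×38247 = −21295041; K_B = 0 − 3330×(1100 + 0) = −3663000.
Balance: K_A = K_B − x×(3330 − 2770), so x = (K_B − K_A)/(3330 − 2770) = 17632000/560 = 31500 m.

31500 m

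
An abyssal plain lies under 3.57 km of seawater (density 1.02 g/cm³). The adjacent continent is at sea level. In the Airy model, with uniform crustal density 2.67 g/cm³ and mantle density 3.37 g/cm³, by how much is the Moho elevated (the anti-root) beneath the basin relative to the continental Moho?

By Archimedes' principle applied to the lithosphere: replacing crust with seawater at the top is compensated by replacing crust with mantle at the base: d (ρ_c − ρ_w) = a (ρ_m − ρ_c).
a = d (ρ_c − ρ_w)/(ρ_m − ρ_c) = 3.57 km × 1.65/0.7 = 8.41 km.

8.41 km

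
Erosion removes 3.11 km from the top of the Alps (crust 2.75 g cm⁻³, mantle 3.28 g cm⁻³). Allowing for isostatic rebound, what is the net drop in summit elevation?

0.503 km

Rebound u = e ρ_c/ρ_m = 3.11 km × 2.75/3.28 = 2.607 km.
Net surface drop = e − u = 3.11 km − 2.607 km = e (ρ_m − ρ_c)/ρ_m = 0.503 km.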